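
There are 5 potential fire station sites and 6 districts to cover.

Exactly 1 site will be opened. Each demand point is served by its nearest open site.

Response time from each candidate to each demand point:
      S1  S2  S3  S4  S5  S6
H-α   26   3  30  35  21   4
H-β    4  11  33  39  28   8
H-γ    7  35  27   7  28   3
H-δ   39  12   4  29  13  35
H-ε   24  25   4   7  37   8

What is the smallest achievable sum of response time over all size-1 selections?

Open {H-ε}.
  S1→H-ε 24, S2→H-ε 25, S3→H-ε 4, S4→H-ε 7, S5→H-ε 37, S6→H-ε 8  ⇒ total 105.
Compare {H-γ}: total 107.
Compare {H-α}: total 119.
No size-1 selection does better; minimum is 105.

105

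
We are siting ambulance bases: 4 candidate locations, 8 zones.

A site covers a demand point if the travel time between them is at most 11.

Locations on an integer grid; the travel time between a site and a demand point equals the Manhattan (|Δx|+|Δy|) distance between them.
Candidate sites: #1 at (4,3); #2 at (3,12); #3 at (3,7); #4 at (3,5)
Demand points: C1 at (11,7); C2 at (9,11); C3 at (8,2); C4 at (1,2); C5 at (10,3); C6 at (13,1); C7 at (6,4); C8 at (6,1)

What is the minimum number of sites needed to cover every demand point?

2

Coverage sets (demand points within 11 of each site):
  #1: {C1, C3, C4, C5, C6, C7, C8}
  #2: {C2, C7}
  #3: {C1, C2, C3, C4, C5, C7, C8}
  #4: {C1, C3, C4, C5, C7, C8}
No single site covers all 8 demand points.
But {#1, #2} covers everything, so the minimum is 2.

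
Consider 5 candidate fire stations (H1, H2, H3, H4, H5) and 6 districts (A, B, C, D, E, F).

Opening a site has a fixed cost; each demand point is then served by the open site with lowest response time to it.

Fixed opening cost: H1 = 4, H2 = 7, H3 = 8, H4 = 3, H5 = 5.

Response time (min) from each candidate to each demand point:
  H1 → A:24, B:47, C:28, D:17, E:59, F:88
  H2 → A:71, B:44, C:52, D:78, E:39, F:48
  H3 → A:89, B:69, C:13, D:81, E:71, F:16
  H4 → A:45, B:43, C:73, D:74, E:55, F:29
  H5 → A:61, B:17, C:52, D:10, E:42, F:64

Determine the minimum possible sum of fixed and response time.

Open {H1, H3, H5}: assign each demand point to its cheapest open site.
  A→H1 24, B→H5 17, C→H3 13, D→H5 10, E→H5 42, F→H3 16
  response time 122, fixed 17 → total 139.
Compare {H1, H3, H4, H5}: response time 122 + fixed 20 = 142.
Compare {H1, H2, H3, H5}: response time 119 + fixed 24 = 143.
Compare {H1, H2, H3, H4, H5}: response time 119 + fixed 27 = 146.
All other subsets cost ≥ 142. Minimum total cost: 139.

139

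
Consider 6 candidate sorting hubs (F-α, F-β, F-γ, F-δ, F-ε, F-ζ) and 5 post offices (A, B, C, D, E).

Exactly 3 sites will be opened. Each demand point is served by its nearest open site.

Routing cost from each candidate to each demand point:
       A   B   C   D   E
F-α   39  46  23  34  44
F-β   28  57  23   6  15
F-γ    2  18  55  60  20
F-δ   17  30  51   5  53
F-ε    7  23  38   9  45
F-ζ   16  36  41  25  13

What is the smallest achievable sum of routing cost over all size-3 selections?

Open {F-β, F-γ, F-ζ}.
  A→F-γ 2, B→F-γ 18, C→F-β 23, D→F-β 6, E→F-ζ 13  ⇒ total 62.
Compare {F-β, F-γ, F-δ}: total 63.
Compare {F-α, F-β, F-γ}: total 64.
No size-3 selection does better; minimum is 62.

62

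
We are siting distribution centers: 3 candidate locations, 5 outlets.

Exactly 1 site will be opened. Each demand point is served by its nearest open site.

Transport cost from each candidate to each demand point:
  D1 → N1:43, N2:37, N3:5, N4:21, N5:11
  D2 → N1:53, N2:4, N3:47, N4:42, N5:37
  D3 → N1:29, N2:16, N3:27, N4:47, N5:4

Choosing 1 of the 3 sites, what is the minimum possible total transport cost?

117

Open {D1}.
  N1→D1 43, N2→D1 37, N3→D1 5, N4→D1 21, N5→D1 11  ⇒ total 117.
Compare {D3}: total 123.
Compare {D2}: total 183.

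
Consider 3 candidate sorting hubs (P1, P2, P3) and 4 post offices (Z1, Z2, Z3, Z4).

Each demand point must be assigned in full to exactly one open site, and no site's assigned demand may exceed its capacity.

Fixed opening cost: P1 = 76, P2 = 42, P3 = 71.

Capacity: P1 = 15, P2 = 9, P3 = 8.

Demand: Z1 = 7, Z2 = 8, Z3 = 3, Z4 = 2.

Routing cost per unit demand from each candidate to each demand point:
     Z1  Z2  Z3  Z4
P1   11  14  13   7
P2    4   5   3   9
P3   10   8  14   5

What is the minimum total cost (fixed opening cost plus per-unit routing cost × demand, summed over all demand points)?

288

Open {P1, P2}; cheapest assignment that respects the capacities:
  P1 (cap 15, load 12): Z1, Z3, Z4 — cost 7×11 + 3×13 + 2×7 = 130
  P2 (cap 9, load 8): Z2 — cost 8×5 = 40
  Shipping 170, fixed 118 → total 288.
  Any other capacity-feasible assignment to {P1, P2} ships for at least 170.
Compare {P1, P2, P3}: its best feasible assignment gives total 334.
Compare {P1, P3}: its best feasible assignment gives total 341.
Every other set of open sites that can feasibly serve all demand totals ≥ 334 even under its best assignment. Minimum: 288.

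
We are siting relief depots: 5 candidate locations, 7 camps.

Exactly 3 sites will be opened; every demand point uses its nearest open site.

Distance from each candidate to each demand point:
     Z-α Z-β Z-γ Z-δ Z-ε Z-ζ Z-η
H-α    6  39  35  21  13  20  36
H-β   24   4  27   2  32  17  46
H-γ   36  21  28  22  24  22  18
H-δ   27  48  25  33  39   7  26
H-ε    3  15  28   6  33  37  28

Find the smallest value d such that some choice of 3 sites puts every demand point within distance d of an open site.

25

Open {H-α, H-γ, H-δ}.
  Farthest demand point is Z-γ at distance 25 (to H-δ); all others are ≤ 25.
With {H-β, H-γ, H-δ} the worst case is 25.
With {H-γ, H-δ, H-ε} the worst case is 25.
No size-3 selection achieves below 25.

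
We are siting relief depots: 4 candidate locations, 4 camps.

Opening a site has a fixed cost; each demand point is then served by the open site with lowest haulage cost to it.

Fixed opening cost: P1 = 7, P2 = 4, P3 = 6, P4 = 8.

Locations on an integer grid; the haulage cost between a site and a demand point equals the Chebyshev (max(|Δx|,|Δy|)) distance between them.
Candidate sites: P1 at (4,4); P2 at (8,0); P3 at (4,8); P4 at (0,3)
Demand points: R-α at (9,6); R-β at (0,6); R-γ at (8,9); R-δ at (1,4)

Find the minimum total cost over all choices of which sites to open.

Open {P3}: assign each demand point to its cheapest open site.
  R-α→P3 5, R-β→P3 4, R-γ→P3 4, R-δ→P3 4
  haulage cost 17, fixed 6 → total 23.
Compare {P1}: haulage cost 17 + fixed 7 = 24.
Compare {P2, P3}: haulage cost 17 + fixed 10 = 27.
Compare {P3, P4}: haulage cost 13 + fixed 14 = 27.
All other subsets cost ≥ 24. Minimum total cost: 23.

23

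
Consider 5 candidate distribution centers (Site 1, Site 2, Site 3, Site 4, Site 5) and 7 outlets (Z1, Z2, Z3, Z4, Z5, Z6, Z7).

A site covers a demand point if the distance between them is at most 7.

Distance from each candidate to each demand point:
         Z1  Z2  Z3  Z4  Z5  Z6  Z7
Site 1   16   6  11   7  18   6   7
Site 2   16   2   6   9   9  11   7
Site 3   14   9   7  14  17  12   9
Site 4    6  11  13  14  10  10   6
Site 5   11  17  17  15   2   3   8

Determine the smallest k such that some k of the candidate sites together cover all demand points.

Coverage sets (demand points within 7 of each site):
  Site 1: {Z2, Z4, Z6, Z7}
  Site 2: {Z2, Z3, Z7}
  Site 3: {Z3}
  Site 4: {Z1, Z7}
  Site 5: {Z5, Z6}
No 3 sites suffice: every size-3 union leaves at least one demand point uncovered.
But {Site 1, Site 2, Site 4, Site 5} covers everything, so the minimum is 4.

4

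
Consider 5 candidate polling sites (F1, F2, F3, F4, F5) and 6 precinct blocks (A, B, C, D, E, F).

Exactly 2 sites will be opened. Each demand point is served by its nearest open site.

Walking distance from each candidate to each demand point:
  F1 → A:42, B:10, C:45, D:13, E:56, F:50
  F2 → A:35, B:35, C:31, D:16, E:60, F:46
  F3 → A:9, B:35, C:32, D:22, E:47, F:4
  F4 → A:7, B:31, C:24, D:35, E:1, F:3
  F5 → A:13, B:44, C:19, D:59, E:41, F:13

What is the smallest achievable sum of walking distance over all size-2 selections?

Open {F1, F4}.
  A→F4 7, B→F1 10, C→F4 24, D→F1 13, E→F4 1, F→F4 3  ⇒ total 58.
Compare {F2, F4}: total 82.
Compare {F3, F4}: total 88.
No size-2 selection does better; minimum is 58.

58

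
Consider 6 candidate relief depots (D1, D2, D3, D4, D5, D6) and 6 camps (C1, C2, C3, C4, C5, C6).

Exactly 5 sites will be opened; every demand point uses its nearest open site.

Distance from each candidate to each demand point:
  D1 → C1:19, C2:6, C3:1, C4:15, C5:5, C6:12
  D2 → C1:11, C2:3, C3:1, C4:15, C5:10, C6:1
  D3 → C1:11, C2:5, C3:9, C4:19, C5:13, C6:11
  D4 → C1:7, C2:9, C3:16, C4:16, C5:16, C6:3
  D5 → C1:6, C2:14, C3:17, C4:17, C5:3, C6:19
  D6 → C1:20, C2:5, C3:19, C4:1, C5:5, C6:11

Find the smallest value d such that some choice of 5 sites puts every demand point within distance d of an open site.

Open {D1, D2, D3, D5, D6}.
  Farthest demand point is C1 at distance 6 (to D5); all others are ≤ 6.
With {D1, D2, D4, D5, D6} the worst case is 6.
With {D1, D3, D4, D5, D6} the worst case is 6.
No size-5 selection achieves below 6.

6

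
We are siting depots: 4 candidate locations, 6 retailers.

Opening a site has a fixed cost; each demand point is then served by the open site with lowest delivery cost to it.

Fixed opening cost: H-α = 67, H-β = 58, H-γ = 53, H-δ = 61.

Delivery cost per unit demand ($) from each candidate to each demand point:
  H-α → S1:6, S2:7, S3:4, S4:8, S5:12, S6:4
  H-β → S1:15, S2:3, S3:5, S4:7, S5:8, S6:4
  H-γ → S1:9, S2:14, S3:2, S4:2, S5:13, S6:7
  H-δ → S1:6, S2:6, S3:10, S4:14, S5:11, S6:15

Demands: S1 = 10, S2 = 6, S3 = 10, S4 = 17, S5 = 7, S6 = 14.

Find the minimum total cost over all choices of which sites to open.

385

Open {H-β, H-γ}: assign each demand point to its cheapest open site.
  S1→H-γ 10×9=90, S2→H-β 6×3=18, S3→H-γ 10×2=20, S4→H-γ 17×2=34, S5→H-β 7×8=56, S6→H-β 14×4=56
  delivery cost 274, fixed 111 → total 385.
Compare {H-α, H-γ}: delivery cost 296 + fixed 120 = 416.
Compare {H-β, H-γ, H-δ}: delivery cost 244 + fixed 172 = 416.
Compare {H-α, H-β, H-γ}: delivery cost 244 + fixed 178 = 422.
All other subsets cost ≥ 416. Minimum total cost: 385.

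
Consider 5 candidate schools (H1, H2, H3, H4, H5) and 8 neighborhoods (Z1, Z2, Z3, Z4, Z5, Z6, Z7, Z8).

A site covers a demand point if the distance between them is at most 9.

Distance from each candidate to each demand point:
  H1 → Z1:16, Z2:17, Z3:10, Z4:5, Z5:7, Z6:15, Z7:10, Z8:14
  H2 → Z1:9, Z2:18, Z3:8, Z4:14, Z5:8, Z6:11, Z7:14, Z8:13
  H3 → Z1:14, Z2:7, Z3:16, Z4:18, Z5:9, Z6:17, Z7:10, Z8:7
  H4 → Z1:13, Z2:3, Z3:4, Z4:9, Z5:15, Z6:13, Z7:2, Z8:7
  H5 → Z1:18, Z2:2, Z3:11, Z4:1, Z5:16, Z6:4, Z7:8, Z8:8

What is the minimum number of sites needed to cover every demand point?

Coverage sets (demand points within 9 of each site):
  H1: {Z4, Z5}
  H2: {Z1, Z3, Z5}
  H3: {Z2, Z5, Z8}
  H4: {Z2, Z3, Z4, Z7, Z8}
  H5: {Z2, Z4, Z6, Z7, Z8}
No single site covers all 8 demand points.
But {H2, H5} covers everything, so the minimum is 2.

2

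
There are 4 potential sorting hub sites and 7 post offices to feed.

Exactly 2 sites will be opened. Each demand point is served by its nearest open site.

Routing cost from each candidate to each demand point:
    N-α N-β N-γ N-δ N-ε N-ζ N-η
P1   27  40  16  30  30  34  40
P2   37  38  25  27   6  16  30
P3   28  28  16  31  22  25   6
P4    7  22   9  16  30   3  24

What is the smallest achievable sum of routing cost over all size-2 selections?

Open {P3, P4}.
  N-α→P4 7, N-β→P4 22, N-γ→P4 9, N-δ→P4 16, N-ε→P3 22, N-ζ→P4 3, N-η→P3 6  ⇒ total 85.
Compare {P2, P4}: total 87.
Compare {P1, P4}: total 111.
No size-2 selection does better; minimum is 85.

85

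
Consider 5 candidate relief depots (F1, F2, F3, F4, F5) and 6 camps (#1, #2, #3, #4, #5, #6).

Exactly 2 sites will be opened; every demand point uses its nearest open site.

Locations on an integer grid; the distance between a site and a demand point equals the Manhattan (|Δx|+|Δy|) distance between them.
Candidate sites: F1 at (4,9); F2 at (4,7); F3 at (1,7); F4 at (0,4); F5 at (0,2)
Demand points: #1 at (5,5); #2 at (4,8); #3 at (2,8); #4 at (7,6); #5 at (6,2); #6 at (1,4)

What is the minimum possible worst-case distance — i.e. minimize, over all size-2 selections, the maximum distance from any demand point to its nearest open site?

6

Open {F1, F5}.
  Farthest demand point is #4 at distance 6 (to F1); all others are ≤ 6.
With {F2, F5} the worst case is 6.
With {F1, F2} the worst case is 7.
No size-2 selection achieves below 6.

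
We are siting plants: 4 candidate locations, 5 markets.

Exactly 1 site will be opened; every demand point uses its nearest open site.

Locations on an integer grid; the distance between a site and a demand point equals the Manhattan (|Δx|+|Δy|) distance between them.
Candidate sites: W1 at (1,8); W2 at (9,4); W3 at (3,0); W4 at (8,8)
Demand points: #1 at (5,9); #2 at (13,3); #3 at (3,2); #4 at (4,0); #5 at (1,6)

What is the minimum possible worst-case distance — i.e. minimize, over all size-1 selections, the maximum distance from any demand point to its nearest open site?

Open {W2}.
  Farthest demand point is #5 at distance 10 (to W2); all others are ≤ 10.
With {W4} the worst case is 12.
With {W3} the worst case is 13.
No size-1 selection achieves below 10.

10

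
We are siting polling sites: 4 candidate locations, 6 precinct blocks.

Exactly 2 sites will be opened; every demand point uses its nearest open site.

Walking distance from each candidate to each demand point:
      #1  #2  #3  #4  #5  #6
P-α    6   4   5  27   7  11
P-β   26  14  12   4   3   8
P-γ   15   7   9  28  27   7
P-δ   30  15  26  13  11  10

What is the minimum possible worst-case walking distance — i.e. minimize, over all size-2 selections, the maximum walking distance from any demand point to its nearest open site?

8

Open {P-α, P-β}.
  Farthest demand point is #6 at walking distance 8 (to P-β); all others are ≤ 8.
With {P-α, P-δ} the worst case is 13.
With {P-β, P-γ} the worst case is 15.
No size-2 selection achieves below 8.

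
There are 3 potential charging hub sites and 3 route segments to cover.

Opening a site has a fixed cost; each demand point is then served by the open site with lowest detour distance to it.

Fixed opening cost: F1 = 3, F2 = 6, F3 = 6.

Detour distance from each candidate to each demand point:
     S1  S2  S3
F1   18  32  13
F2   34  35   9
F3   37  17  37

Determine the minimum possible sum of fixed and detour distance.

57

Open {F1, F3}: assign each demand point to its cheapest open site.
  S1→F1 18, S2→F3 17, S3→F1 13
  detour distance 48, fixed 9 → total 57.
Compare {F1, F2, F3}: detour distance 44 + fixed 15 = 59.
Compare {F1}: detour distance 63 + fixed 3 = 66.
Compare {F1, F2}: detour distance 59 + fixed 9 = 68.
All other subsets cost ≥ 59. Minimum total cost: 57.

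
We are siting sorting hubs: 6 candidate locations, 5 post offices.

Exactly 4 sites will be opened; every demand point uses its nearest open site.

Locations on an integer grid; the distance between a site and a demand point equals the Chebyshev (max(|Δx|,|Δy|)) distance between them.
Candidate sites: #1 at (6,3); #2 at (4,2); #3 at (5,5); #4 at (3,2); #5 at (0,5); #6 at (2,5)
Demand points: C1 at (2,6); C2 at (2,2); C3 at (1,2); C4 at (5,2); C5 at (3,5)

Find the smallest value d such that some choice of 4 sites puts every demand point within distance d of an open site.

2

Open {#1, #2, #4, #6}.
  Farthest demand point is C3 at distance 2 (to #4); all others are ≤ 2.
With {#1, #3, #4, #5} the worst case is 2.
With {#1, #3, #4, #6} the worst case is 2.
No size-4 selection achieves below 2.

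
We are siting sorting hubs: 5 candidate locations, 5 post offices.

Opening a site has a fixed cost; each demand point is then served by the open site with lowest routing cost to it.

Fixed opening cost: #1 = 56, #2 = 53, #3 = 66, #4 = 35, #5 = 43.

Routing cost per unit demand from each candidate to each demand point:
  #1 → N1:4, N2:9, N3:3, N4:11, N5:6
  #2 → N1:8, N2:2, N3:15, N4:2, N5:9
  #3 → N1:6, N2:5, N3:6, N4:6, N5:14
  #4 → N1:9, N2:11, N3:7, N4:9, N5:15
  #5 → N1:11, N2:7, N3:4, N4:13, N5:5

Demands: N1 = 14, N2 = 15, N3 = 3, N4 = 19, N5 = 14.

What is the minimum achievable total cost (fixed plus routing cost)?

Open {#1, #2}: assign each demand point to its cheapest open site.
  N1→#1 14×4=56, N2→#2 15×2=30, N3→#1 3×3=9, N4→#2 19×2=38, N5→#1 14×6=84
  routing cost 217, fixed 109 → total 326.
Compare {#1, #2, #5}: routing cost 203 + fixed 152 = 355.
Compare {#2, #5}: routing cost 262 + fixed 96 = 358.
Compare {#1, #2, #4}: routing cost 217 + fixed 144 = 361.
All other subsets cost ≥ 355. Minimum total cost: 326.

326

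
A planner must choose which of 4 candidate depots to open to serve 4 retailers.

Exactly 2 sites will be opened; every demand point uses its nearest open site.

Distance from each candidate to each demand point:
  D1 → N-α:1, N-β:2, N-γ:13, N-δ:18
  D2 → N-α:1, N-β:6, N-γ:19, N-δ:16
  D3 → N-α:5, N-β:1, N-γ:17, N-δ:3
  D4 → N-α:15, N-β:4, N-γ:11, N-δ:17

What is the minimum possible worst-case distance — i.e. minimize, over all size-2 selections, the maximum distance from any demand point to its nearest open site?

Open {D3, D4}.
  Farthest demand point is N-γ at distance 11 (to D4); all others are ≤ 11.
With {D1, D3} the worst case is 13.
With {D1, D2} the worst case is 16.
No size-2 selection achieves below 11.

11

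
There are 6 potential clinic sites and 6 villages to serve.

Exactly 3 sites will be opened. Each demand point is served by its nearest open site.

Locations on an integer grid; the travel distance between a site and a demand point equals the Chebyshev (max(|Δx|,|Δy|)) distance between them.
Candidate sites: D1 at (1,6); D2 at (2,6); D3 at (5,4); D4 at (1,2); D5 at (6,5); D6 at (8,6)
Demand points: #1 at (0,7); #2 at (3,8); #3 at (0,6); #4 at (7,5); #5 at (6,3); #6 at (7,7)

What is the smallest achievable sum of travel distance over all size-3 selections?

Open {D1, D3, D6}.
  #1→D1 1, #2→D1 2, #3→D1 1, #4→D6 1, #5→D3 1, #6→D6 1  ⇒ total 7.
Compare {D1, D3, D5}: total 8.
Compare {D1, D5, D6}: total 8.
No size-3 selection does better; minimum is 7.

7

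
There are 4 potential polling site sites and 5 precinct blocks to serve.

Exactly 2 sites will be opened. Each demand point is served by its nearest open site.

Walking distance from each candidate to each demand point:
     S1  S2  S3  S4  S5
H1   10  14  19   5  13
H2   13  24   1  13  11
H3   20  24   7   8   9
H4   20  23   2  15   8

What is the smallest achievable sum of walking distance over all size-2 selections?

Open {H1, H4}.
  S1→H1 10, S2→H1 14, S3→H4 2, S4→H1 5, S5→H4 8  ⇒ total 39.
Compare {H1, H2}: total 41.
Compare {H1, H3}: total 45.
No size-2 selection does better; minimum is 39.

39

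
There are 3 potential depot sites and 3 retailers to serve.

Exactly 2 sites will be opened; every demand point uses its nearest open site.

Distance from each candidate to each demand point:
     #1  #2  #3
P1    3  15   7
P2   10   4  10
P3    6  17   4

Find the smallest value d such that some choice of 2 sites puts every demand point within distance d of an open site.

6

Open {P2, P3}.
  Farthest demand point is #1 at distance 6 (to P3); all others are ≤ 6.
With {P1, P2} the worst case is 7.
With {P1, P3} the worst case is 15.
No size-2 selection achieves below 6.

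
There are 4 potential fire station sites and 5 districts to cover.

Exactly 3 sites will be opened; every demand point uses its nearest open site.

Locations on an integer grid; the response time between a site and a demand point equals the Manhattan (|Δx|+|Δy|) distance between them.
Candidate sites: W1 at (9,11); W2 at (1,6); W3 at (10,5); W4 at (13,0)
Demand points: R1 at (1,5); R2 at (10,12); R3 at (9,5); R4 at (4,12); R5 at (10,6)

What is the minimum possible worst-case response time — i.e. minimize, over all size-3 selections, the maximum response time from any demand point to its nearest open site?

6

Open {W1, W2, W3}.
  Farthest demand point is R4 at response time 6 (to W1); all others are ≤ 6.
With {W1, W2, W4} the worst case is 6.
With {W1, W3, W4} the worst case is 9.
No size-3 selection achieves below 6.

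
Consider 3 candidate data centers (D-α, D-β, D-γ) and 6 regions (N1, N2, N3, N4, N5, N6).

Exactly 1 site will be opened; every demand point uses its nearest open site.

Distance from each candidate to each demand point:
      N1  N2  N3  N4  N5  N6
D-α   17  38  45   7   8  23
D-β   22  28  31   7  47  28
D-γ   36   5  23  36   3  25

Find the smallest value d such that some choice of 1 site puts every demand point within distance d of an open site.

36

Open {D-γ}.
  Farthest demand point is N1 at distance 36 (to D-γ); all others are ≤ 36.
With {D-α} the worst case is 45.
With {D-β} the worst case is 47.
No size-1 selection achieves below 36.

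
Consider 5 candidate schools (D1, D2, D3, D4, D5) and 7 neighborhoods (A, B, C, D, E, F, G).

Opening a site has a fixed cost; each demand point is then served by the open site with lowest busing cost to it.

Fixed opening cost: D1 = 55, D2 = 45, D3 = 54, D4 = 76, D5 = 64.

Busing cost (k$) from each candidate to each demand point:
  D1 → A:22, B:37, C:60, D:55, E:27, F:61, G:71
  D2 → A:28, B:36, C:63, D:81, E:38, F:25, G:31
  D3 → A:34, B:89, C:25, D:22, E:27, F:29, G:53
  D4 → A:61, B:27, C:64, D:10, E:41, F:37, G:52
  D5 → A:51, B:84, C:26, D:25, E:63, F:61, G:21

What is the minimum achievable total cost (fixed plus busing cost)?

Open {D2, D3}: assign each demand point to its cheapest open site.
  A→D2 28, B→D2 36, C→D3 25, D→D3 22, E→D3 27, F→D2 25, G→D2 31
  busing cost 194, fixed 99 → total 293.
Compare {D2, D5}: busing cost 199 + fixed 109 = 308.
Compare {D1, D3}: busing cost 215 + fixed 109 = 324.
Compare {D3}: busing cost 279 + fixed 54 = 333.
All other subsets cost ≥ 308. Minimum total cost: 293.

293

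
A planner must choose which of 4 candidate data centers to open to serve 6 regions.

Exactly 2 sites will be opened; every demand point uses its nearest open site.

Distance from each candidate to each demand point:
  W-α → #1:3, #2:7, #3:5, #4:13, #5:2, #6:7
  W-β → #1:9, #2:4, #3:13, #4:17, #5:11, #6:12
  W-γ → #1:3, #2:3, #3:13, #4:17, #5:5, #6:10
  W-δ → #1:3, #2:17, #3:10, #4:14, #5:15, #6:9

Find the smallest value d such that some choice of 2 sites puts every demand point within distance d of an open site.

Open {W-α, W-β}.
  Farthest demand point is #4 at distance 13 (to W-α); all others are ≤ 13.
With {W-α, W-γ} the worst case is 13.
With {W-α, W-δ} the worst case is 13.
No size-2 selection achieves below 13.

13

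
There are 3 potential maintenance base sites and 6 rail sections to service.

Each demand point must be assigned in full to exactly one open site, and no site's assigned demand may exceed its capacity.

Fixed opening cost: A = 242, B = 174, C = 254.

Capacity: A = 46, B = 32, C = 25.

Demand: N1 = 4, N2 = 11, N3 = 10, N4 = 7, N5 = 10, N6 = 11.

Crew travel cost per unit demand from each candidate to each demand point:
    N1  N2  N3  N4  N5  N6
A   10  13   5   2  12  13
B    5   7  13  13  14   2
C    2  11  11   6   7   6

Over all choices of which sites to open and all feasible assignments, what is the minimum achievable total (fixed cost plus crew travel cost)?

Open {A, B}; cheapest assignment that respects the capacities:
  A (cap 46, load 27): N3, N4, N5 — cost 10×5 + 7×2 + 10×12 = 184
  B (cap 32, load 26): N1, N2, N6 — cost 4×5 + 11×7 + 11×2 = 119
  Shipping 303, fixed 416 → total 719.
  Any other capacity-feasible assignment to {A, B} ships for at least 303.
Compare {B, C}: its best feasible assignment gives total 777.
Compare {A, C}: its best feasible assignment gives total 847.
Every other set of open sites that can feasibly serve all demand totals ≥ 777 even under its best assignment. Minimum: 719.

719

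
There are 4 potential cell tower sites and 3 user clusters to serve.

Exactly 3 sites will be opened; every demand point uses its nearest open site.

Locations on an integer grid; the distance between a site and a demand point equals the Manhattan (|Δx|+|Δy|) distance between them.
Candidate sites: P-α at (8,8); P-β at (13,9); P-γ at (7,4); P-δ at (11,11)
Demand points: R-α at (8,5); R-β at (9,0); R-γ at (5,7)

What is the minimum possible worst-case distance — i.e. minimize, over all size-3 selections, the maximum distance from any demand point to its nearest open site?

6

Open {P-α, P-β, P-γ}.
  Farthest demand point is R-β at distance 6 (to P-γ); all others are ≤ 6.
With {P-α, P-γ, P-δ} the worst case is 6.
With {P-β, P-γ, P-δ} the worst case is 6.
No size-3 selection achieves below 6.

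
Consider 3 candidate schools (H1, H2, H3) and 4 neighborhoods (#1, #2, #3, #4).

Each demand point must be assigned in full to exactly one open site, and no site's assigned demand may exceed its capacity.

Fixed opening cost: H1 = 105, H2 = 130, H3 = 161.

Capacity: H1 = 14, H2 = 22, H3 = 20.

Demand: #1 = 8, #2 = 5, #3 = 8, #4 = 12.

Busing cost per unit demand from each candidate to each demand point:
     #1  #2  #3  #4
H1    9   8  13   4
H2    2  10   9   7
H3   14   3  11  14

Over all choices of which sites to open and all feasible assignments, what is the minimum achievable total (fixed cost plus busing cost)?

Open {H1, H2}; cheapest assignment that respects the capacities:
  H1 (cap 14, load 12): #4 — cost 12×4 = 48
  H2 (cap 22, load 21): #1, #2, #3 — cost 8×2 + 5×10 + 8×9 = 138
  Shipping 186, fixed 235 → total 421.
  Any other capacity-feasible assignment to {H1, H2} ships for at least 186.
Compare {H2, H3}: its best feasible assignment gives total 494.
Compare {H1, H2, H3}: its best feasible assignment gives total 547.
Every other set of open sites that can feasibly serve all demand totals ≥ 494 even under its best assignment. Minimum: 421.

421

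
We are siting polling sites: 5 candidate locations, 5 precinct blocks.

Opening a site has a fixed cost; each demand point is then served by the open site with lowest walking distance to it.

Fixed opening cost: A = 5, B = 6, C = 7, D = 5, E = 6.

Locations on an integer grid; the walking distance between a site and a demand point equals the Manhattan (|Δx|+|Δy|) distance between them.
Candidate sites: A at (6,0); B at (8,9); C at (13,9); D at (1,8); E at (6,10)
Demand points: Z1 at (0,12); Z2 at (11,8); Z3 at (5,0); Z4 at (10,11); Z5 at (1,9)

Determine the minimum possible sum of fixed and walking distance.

Open {A, B, D}: assign each demand point to its cheapest open site.
  Z1→D 5, Z2→B 4, Z3→A 1, Z4→B 4, Z5→D 1
  walking distance 15, fixed 16 → total 31.
Compare {A, C, D}: walking distance 15 + fixed 17 = 32.
Compare {A, D, E}: walking distance 19 + fixed 16 = 35.
Compare {B, D}: walking distance 26 + fixed 11 = 37.
All other subsets cost ≥ 32. Minimum total cost: 31.

31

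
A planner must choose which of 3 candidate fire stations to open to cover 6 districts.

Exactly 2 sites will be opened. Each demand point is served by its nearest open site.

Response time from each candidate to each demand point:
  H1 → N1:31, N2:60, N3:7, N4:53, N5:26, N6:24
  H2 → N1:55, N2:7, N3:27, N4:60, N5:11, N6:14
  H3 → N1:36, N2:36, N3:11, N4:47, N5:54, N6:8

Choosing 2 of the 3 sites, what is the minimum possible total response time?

Open {H2, H3}.
  N1→H3 36, N2→H2 7, N3→H3 11, N4→H3 47, N5→H2 11, N6→H3 8  ⇒ total 120.
Compare {H1, H2}: total 123.
Compare {H1, H3}: total 155.

120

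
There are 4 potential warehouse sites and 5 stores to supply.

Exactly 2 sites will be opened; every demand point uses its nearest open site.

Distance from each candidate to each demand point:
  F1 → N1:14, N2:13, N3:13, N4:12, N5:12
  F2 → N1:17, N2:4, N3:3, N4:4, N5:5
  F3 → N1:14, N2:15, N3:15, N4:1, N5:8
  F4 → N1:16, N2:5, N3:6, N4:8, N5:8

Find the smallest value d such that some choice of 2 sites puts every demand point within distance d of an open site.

14

Open {F1, F2}.
  Farthest demand point is N1 at distance 14 (to F1); all others are ≤ 14.
With {F1, F3} the worst case is 14.
With {F1, F4} the worst case is 14.
No size-2 selection achieves below 14.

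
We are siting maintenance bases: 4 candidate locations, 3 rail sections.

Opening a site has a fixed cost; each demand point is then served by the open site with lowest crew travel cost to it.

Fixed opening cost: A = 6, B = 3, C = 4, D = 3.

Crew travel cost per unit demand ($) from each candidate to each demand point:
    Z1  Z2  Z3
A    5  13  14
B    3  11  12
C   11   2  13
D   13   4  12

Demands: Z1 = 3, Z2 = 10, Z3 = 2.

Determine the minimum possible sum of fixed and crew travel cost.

60

Open {B, C}: assign each demand point to its cheapest open site.
  Z1→B 3×3=9, Z2→C 10×2=20, Z3→B 2×12=24
  crew travel cost 53, fixed 7 → total 60.
Compare {B, C, D}: crew travel cost 53 + fixed 10 = 63.
Compare {A, B, C}: crew travel cost 53 + fixed 13 = 66.
Compare {A, B, C, D}: crew travel cost 53 + fixed 16 = 69.
All other subsets cost ≥ 63. Minimum total cost: 60.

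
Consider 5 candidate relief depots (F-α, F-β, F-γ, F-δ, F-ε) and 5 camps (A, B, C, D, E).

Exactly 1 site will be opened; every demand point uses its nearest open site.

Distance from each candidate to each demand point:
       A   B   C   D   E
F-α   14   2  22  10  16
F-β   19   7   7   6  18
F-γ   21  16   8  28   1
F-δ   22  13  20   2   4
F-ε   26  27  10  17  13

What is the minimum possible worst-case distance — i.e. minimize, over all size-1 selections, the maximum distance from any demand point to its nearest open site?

Open {F-β}.
  Farthest demand point is A at distance 19 (to F-β); all others are ≤ 19.
With {F-α} the worst case is 22.
With {F-δ} the worst case is 22.
No size-1 selection achieves below 19.

19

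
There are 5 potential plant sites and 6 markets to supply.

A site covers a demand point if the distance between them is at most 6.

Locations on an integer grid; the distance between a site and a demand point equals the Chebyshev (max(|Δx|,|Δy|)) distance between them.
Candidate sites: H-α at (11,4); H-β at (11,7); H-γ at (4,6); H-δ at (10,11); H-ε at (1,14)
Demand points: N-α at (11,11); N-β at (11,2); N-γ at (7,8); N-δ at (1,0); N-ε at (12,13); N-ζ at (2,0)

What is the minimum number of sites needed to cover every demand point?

Coverage sets (demand points within 6 of each site):
  H-α: {N-β, N-γ}
  H-β: {N-α, N-β, N-γ, N-ε}
  H-γ: {N-γ, N-δ, N-ζ}
  H-δ: {N-α, N-γ, N-ε}
  H-ε: {N-γ}
No single site covers all 6 demand points.
But {H-β, H-γ} covers everything, so the minimum is 2.

2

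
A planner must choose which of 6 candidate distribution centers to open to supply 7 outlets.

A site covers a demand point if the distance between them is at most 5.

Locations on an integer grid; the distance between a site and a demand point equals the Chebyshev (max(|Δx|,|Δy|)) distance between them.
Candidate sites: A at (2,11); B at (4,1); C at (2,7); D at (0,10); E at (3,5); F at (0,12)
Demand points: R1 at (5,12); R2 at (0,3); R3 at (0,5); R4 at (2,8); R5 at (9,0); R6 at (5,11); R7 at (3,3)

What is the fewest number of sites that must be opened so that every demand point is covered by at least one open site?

Coverage sets (demand points within 5 of each site):
  A: {R1, R4, R6}
  B: {R2, R3, R5, R7}
  C: {R1, R2, R3, R4, R6, R7}
  D: {R1, R3, R4, R6}
  E: {R2, R3, R4, R7}
  F: {R1, R4, R6}
No single site covers all 7 demand points.
But {A, B} covers everything, so the minimum is 2.

2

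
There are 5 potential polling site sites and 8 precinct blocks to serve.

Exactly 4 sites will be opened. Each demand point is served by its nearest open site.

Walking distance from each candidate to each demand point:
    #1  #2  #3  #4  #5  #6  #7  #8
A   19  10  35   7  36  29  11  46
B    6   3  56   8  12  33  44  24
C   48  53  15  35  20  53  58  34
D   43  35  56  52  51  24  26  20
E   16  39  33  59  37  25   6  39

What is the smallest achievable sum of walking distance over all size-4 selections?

Open {B, C, D, E}.
  #1→B 6, #2→B 3, #3→C 15, #4→B 8, #5→B 12, #6→D 24, #7→E 6, #8→D 20  ⇒ total 94.
Compare {A, B, C, D}: total 98.
Compare {A, B, C, E}: total 98.
No size-4 selection does better; minimum is 94.

94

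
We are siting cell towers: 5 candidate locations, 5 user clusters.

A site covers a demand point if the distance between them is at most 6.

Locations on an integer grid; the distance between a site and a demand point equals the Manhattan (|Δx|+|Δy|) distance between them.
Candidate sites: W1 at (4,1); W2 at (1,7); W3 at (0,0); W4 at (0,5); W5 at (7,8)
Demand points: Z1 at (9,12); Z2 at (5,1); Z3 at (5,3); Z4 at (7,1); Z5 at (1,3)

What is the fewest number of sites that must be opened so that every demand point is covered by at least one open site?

Coverage sets (demand points within 6 of each site):
  W1: {Z2, Z3, Z4, Z5}
  W2: {Z5}
  W3: {Z2, Z5}
  W4: {Z5}
  W5: {Z1}
No single site covers all 5 demand points.
But {W1, W5} covers everything, so the minimum is 2.

2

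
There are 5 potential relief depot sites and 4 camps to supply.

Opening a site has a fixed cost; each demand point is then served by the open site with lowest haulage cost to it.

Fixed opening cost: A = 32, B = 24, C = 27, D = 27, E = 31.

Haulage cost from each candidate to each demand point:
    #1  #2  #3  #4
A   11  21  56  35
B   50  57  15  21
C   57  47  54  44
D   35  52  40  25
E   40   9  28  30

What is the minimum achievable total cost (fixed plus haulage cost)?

124

Open {A, B}: assign each demand point to its cheapest open site.
  #1→A 11, #2→A 21, #3→B 15, #4→B 21
  haulage cost 68, fixed 56 → total 124.
Compare {E}: haulage cost 107 + fixed 31 = 138.
Compare {B, E}: haulage cost 85 + fixed 55 = 140.
Compare {A, E}: haulage cost 78 + fixed 63 = 141.
All other subsets cost ≥ 138. Minimum total cost: 124.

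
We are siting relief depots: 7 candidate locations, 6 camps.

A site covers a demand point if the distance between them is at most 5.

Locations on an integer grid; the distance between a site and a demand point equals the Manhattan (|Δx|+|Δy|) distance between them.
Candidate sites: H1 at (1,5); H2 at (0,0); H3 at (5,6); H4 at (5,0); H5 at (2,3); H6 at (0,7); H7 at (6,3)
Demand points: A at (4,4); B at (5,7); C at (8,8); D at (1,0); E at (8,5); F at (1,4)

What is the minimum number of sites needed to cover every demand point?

2

Coverage sets (demand points within 5 of each site):
  H1: {A, D, F}
  H2: {D, F}
  H3: {A, B, C, E}
  H4: {A, D}
  H5: {A, D, F}
  H6: {B, F}
  H7: {A, B, E}
No single site covers all 6 demand points.
But {H1, H3} covers everything, so the minimum is 2.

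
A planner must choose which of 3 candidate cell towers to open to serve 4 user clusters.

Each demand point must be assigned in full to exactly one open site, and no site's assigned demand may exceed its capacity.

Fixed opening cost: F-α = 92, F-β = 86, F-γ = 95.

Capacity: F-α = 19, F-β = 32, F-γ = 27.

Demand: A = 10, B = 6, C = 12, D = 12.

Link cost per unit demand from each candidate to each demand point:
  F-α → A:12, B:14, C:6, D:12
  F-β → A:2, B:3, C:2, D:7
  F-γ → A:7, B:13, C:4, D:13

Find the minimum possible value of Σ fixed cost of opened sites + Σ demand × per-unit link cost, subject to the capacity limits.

Open {F-β, F-γ}; cheapest assignment that respects the capacities:
  F-β (cap 32, load 28): A, B, D — cost 10×2 + 6×3 + 12×7 = 122
  F-γ (cap 27, load 12): C — cost 12×4 = 48
  Shipping 170, fixed 181 → total 351.
  Any other capacity-feasible assignment to {F-β, F-γ} ships for at least 170.
Compare {F-α, F-β}: its best feasible assignment gives total 372.
Compare {F-α, F-β, F-γ}: its best feasible assignment gives total 443.
Every other set of open sites that can feasibly serve all demand totals ≥ 372 even under its best assignment. Minimum: 351.

351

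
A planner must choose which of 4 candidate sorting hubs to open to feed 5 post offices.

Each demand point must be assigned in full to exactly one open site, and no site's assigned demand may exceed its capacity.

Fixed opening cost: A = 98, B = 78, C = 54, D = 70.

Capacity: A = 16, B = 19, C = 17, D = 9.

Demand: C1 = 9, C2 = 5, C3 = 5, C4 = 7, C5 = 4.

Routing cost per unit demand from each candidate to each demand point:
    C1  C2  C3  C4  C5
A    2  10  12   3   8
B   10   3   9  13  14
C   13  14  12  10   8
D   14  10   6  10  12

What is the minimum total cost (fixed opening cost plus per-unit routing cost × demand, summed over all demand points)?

Open {A, B}; cheapest assignment that respects the capacities:
  A (cap 16, load 16): C1, C4 — cost 9×2 + 7×3 = 39
  B (cap 19, load 14): C2, C3, C5 — cost 5×3 + 5×9 + 4×14 = 116
  Shipping 155, fixed 176 → total 331.
  Any other capacity-feasible assignment to {A, B} ships for at least 155.
Compare {A, C}: its best feasible assignment gives total 353.
Compare {A, B, C}: its best feasible assignment gives total 361.
Every other set of open sites that can feasibly serve all demand totals ≥ 353 even under its best assignment. Minimum: 331.

331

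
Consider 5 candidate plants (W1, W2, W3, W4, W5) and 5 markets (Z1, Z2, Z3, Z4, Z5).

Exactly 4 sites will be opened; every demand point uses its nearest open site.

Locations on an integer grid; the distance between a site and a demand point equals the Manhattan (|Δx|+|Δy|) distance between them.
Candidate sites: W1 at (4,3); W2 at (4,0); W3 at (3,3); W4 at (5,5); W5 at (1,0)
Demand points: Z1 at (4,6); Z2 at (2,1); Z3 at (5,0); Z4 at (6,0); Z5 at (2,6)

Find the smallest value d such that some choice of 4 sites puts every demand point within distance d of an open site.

4

Open {W1, W2, W3, W4}.
  Farthest demand point is Z5 at distance 4 (to W3); all others are ≤ 4.
With {W1, W2, W3, W5} the worst case is 4.
With {W1, W2, W4, W5} the worst case is 4.
No size-4 selection achieves below 4.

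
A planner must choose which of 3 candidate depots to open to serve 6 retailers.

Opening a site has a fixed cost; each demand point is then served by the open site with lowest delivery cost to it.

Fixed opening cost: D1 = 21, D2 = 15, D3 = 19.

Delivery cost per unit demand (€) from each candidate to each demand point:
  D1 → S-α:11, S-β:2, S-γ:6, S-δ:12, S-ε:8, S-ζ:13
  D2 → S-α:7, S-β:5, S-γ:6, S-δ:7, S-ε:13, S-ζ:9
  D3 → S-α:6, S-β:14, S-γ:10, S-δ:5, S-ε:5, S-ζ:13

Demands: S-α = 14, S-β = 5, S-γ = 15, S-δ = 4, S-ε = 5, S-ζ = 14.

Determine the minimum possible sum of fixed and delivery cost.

Open {D2, D3}: assign each demand point to its cheapest open site.
  S-α→D3 14×6=84, S-β→D2 5×5=25, S-γ→D2 15×6=90, S-δ→D3 4×5=20, S-ε→D3 5×5=25, S-ζ→D2 14×9=126
  delivery cost 370, fixed 34 → total 404.
Compare {D1, D2, D3}: delivery cost 355 + fixed 55 = 410.
Compare {D1, D2}: delivery cost 392 + fixed 36 = 428.
Compare {D2}: delivery cost 432 + fixed 15 = 447.
All other subsets cost ≥ 410. Minimum total cost: 404.

404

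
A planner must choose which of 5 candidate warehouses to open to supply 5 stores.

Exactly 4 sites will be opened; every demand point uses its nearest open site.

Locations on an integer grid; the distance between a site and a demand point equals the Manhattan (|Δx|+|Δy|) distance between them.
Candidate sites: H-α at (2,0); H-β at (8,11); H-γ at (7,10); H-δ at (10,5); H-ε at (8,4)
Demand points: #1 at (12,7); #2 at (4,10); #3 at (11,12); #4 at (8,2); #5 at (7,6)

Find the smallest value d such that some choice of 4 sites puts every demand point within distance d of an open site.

Open {H-β, H-γ, H-δ, H-ε}.
  Farthest demand point is #1 at distance 4 (to H-δ); all others are ≤ 4.
With {H-α, H-β, H-γ, H-δ} the worst case is 5.
With {H-α, H-β, H-δ, H-ε} the worst case is 5.
No size-4 selection achieves below 4.

4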